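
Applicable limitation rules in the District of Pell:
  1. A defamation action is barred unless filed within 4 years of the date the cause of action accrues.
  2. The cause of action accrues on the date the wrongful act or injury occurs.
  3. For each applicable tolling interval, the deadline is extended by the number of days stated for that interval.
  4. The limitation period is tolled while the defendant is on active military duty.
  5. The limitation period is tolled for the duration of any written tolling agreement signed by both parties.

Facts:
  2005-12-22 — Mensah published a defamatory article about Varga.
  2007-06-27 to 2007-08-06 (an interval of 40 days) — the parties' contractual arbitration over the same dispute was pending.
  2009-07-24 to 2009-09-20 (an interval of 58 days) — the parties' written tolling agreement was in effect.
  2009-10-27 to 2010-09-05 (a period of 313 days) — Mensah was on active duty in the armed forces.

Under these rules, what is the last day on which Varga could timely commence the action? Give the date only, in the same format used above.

2010-12-28

The cause of action accrued on 2005-12-22, the date of the act.
4 years from 2005-12-22 is 2009-12-22.
Because the written tolling agreement ran from 2009-07-24 to 2009-09-20, the deadline is extended by 58 days to 2010-02-18.
The period was tolled for 313 days by the defendant's active military service (2009-10-27 to 2010-09-05), pushing the deadline to 2010-12-28.
No stated provision tolls the period for a pending arbitration, so the interval from 2007-06-27 to 2007-08-06 has no effect on the deadline.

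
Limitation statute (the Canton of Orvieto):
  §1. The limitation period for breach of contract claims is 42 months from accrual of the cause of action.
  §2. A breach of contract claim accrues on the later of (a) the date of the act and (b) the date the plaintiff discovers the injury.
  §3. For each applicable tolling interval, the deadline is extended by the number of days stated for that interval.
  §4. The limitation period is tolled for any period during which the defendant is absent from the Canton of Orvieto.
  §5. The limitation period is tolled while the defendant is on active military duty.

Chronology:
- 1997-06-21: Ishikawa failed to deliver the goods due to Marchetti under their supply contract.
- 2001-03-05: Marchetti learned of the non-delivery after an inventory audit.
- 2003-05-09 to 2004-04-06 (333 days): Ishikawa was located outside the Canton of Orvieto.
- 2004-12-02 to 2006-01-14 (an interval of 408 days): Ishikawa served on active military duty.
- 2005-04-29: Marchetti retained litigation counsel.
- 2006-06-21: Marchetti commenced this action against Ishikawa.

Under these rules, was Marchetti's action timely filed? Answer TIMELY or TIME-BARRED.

Taking the later of the act (1997-06-21) and discovery (2001-03-05), the claim accrued on 2001-03-05.
The untolled deadline — 42 months after 2001-03-05 — is 2004-09-05.
The period was tolled for 333 days by the defendant's absence from the jurisdiction (2003-05-09 to 2004-04-06), pushing the deadline to 2005-08-04.
The defendant's active military service from 2004-12-02 to 2006-01-14 tolled the period for 408 days, extending the deadline to 2006-09-16.
The other events in the timeline have no effect on the limitation period under the stated rules.
Filing on 2006-06-21 beat the 2006-09-16 deadline — the action is timely.

TIMELY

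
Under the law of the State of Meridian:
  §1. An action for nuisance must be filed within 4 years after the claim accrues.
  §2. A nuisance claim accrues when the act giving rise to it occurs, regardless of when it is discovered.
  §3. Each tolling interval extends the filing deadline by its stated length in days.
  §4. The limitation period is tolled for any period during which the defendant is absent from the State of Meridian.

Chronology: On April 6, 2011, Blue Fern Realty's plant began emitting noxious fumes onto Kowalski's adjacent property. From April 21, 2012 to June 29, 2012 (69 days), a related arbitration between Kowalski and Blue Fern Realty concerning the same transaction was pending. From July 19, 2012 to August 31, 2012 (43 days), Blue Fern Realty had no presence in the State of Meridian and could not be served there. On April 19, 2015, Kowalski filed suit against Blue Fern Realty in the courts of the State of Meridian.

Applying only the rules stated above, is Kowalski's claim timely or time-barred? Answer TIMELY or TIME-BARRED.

TIMELY

The claim accrued on April 6, 2011, when the wrongful act occurred.
Adding the 4 years base period to April 6, 2011 gives a deadline of April 6, 2015, before any tolling.
Because the defendant's absence from the jurisdiction ran from July 19, 2012 to August 31, 2012, the deadline is extended by 43 days to May 19, 2015.
Although a pending arbitration ran from April 21, 2012 to June 29, 2012, the stated rules do not make that a tolling event, so it is disregarded.
Filing on April 19, 2015 beat the May 19, 2015 deadline — the action is timely.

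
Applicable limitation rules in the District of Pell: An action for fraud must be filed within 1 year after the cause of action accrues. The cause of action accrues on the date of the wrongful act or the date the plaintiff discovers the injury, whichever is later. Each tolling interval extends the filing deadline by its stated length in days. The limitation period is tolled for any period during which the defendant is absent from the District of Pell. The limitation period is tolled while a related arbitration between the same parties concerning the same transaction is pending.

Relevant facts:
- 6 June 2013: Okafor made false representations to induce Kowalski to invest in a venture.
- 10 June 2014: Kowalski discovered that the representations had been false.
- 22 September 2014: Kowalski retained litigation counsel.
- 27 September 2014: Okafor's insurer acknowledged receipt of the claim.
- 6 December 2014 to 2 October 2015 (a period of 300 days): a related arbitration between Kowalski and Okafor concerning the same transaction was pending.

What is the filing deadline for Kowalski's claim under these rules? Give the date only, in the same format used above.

Taking the later of the act (6 June 2013) and discovery (10 June 2014), the claim accrued on 10 June 2014.
Adding the 1 year base period to 10 June 2014 gives a deadline of 10 June 2015, before any tolling.
Because the pending related arbitration ran from 6 December 2014 to 2 October 2015, the deadline is extended by 300 days to 5 April 2016.
The other events in the timeline have no effect on the limitation period under the stated rules.

5 April 2016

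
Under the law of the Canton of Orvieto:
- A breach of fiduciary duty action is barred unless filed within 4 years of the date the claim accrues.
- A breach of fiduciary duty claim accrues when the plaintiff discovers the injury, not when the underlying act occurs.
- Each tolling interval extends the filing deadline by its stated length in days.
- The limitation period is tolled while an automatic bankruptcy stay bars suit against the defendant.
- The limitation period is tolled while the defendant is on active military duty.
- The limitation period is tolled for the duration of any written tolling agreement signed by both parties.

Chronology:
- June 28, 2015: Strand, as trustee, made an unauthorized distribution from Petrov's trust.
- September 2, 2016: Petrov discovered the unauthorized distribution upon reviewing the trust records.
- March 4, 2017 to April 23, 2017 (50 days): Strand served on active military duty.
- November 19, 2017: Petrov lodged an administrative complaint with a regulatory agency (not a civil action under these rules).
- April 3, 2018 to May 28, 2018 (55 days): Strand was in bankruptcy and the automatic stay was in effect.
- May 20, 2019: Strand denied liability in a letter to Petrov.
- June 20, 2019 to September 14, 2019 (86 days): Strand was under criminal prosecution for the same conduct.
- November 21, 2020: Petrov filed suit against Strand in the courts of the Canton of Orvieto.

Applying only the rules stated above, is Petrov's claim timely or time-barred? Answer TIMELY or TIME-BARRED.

TIMELY

Under the discovery rule, the claim accrued on September 2, 2016, when Petrov discovered the injury — not on the June 28, 2015 date of the underlying act.
4 years from September 2, 2016 is September 2, 2020.
Because the defendant's active military service ran from March 4, 2017 to April 23, 2017, the deadline is extended by 50 days to October 22, 2020.
The period was tolled for 55 days by the automatic bankruptcy stay (April 3, 2018 to May 28, 2018), pushing the deadline to December 16, 2020.
The pending criminal prosecution from June 20, 2019 to September 14, 2019 does not toll the period, because no stated rule makes a criminal prosecution a tolling event.
Nothing else in the chronology tolls or restarts the period.
Filing on November 21, 2020 beat the December 16, 2020 deadline — the action is timely.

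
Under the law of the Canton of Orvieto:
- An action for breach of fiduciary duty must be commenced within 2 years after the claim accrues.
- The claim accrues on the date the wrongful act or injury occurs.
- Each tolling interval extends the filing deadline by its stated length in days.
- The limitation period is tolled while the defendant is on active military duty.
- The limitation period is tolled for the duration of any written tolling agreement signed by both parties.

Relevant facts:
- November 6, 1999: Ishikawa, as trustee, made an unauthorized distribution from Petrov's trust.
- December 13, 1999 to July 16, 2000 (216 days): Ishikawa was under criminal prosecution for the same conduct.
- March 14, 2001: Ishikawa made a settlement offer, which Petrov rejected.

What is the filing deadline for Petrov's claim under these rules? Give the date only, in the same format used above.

November 6, 2001

The limitation period began to run on November 6, 1999.
Adding the 2 years base period to November 6, 1999 gives a deadline of November 6, 2001, before any tolling.
The pending criminal prosecution from December 13, 1999 to July 16, 2000 does not toll the period, because no stated rule makes a criminal prosecution a tolling event.
None of the other events listed affects the running of the period under the stated rules.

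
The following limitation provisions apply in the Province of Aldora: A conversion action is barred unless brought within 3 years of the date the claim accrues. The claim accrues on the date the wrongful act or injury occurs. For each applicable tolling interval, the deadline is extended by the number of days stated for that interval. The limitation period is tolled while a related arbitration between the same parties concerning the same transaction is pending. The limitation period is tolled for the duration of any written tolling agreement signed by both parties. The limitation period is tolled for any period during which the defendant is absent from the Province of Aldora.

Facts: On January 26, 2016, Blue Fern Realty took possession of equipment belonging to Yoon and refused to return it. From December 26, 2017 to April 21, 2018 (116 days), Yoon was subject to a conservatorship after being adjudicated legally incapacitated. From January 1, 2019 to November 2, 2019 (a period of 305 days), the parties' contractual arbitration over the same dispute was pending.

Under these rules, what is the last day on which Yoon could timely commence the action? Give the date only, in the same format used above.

The claim accrued on January 26, 2016, when the wrongful act occurred.
The untolled deadline — 3 years after January 26, 2016 — is January 26, 2019.
Because the pending related arbitration ran from January 1, 2019 to November 2, 2019, the deadline is extended by 305 days to November 27, 2019.
The plaintiff's legal incapacity from December 26, 2017 to April 21, 2018 does not toll the period, because no stated rule makes the plaintiff's incapacity a tolling event.

November 27, 2019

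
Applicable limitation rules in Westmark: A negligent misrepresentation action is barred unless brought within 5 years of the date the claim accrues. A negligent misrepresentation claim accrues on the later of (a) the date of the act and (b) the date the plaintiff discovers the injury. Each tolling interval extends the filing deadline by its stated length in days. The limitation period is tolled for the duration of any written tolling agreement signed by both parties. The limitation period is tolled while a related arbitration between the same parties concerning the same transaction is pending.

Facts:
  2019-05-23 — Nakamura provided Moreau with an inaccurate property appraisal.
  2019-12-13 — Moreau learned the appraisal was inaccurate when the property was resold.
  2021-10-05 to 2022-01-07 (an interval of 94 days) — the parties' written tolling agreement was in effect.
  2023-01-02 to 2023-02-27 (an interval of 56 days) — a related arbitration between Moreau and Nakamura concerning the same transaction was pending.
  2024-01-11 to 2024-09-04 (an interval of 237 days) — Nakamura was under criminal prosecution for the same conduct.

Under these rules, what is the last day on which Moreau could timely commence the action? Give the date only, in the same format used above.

Taking the later of the act (2019-05-23) and discovery (2019-12-13), the claim accrued on 2019-12-13.
5 years from 2019-12-13 is 2024-12-13.
Because the written tolling agreement ran from 2021-10-05 to 2022-01-07, the deadline is extended by 94 days to 2025-03-17.
Because the pending related arbitration ran from 2023-01-02 to 2023-02-27, the deadline is extended by 56 days to 2025-05-12.
Although a criminal prosecution ran from 2024-01-11 to 2024-09-04, the stated rules do not make that a tolling event, so it is disregarded.

2025-05-12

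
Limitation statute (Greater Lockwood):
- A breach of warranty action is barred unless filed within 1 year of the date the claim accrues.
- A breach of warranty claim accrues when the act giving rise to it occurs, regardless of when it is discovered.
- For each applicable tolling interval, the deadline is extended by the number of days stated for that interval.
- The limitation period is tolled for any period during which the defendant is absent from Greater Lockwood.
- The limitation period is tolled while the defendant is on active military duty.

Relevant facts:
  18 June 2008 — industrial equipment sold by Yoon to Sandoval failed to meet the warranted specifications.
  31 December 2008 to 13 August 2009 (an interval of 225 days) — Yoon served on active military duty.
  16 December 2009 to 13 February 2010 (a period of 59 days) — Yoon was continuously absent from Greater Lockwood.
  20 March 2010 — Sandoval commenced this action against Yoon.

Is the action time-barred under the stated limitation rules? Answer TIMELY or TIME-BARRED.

TIMELY

The claim accrued on 18 June 2008, when the wrongful act occurred.
Adding the 1 year base period to 18 June 2008 gives a deadline of 18 June 2009, before any tolling.
The defendant's active military service from 31 December 2008 to 13 August 2009 tolled the period for 225 days, extending the deadline to 29 January 2010.
The defendant's absence from the jurisdiction from 16 December 2009 to 13 February 2010 tolled the period for 59 days, extending the deadline to 29 March 2010.
Filing on 20 March 2010 beat the 29 March 2010 deadline — the action is timely.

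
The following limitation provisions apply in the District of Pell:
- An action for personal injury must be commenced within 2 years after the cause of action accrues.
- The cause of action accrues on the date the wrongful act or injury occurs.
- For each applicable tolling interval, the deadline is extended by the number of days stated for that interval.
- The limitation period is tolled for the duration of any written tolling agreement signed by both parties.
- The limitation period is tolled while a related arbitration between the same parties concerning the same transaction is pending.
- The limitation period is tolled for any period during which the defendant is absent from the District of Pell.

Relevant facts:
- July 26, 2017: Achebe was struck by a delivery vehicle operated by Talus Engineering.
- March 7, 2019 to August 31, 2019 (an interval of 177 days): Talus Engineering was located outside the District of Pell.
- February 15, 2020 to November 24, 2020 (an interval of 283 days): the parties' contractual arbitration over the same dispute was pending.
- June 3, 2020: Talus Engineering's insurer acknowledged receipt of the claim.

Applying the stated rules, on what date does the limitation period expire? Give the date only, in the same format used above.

January 19, 2020

The claim accrued on July 26, 2017, when the wrongful act occurred.
Adding the 2 years base period to July 26, 2017 gives a deadline of July 26, 2019, before any tolling.
The period was tolled for 177 days by the defendant's absence from the jurisdiction (March 7, 2019 to August 31, 2019), pushing the deadline to January 19, 2020.
The pending related arbitration starting February 15, 2020 came too late — the period had run on January 19, 2020 — and so does not extend the deadline.
Nothing else in the chronology tolls or restarts the period.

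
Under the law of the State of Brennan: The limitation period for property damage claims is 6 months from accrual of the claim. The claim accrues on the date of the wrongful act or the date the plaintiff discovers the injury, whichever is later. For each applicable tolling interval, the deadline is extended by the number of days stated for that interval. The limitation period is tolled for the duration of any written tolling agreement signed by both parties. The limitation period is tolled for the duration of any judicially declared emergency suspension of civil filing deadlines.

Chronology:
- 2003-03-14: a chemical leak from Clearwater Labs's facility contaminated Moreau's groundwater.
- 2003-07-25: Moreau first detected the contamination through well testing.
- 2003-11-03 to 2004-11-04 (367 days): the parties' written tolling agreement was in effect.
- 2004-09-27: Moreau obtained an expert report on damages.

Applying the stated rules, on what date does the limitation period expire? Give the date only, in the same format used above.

The claim accrued on 2003-07-25 — the later of the 2003-03-14 act and the 2003-07-25 discovery.
The untolled deadline — 6 months after 2003-07-25 — is 2004-01-25.
The period was tolled for 367 days by the written tolling agreement (2003-11-03 to 2004-11-04), pushing the deadline to 2005-01-26.
None of the other events listed affects the running of the period under the stated rules.

2005-01-26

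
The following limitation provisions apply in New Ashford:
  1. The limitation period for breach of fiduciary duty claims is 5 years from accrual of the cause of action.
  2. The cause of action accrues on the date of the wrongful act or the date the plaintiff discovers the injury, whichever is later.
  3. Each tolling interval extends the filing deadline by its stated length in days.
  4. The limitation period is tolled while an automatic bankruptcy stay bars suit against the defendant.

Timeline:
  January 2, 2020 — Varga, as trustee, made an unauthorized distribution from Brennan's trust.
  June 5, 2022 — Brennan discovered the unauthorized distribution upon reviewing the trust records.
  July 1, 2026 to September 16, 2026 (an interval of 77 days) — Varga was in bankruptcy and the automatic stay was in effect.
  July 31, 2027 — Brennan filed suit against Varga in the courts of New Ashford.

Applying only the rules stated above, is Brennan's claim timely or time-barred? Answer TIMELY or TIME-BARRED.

Because discovery on June 5, 2022 post-dates the January 2, 2020 act, accrual under the later-of rule falls on June 5, 2022.
5 years from June 5, 2022 is June 5, 2027.
Because the automatic bankruptcy stay ran from July 1, 2026 to September 16, 2026, the deadline is extended by 77 days to August 21, 2027.
Filing on July 31, 2027 beat the August 21, 2027 deadline — the action is timely.

TIMELY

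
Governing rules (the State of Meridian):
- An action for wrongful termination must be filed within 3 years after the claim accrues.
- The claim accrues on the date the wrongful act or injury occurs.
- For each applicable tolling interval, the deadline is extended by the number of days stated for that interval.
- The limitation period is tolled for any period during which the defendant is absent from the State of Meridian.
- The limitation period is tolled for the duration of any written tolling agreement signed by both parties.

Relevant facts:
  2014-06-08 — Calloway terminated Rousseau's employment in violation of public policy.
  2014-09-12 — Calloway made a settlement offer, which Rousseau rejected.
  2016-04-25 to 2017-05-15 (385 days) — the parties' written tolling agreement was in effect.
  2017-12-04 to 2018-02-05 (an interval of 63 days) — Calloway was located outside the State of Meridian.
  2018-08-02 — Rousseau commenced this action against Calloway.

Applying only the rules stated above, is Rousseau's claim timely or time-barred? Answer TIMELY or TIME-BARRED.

The claim accrued on 2014-06-08, when the wrongful act occurred.
Adding the 3 years base period to 2014-06-08 gives a deadline of 2017-06-08, before any tolling.
The period was tolled for 385 days by the written tolling agreement (2016-04-25 to 2017-05-15), pushing the deadline to 2018-06-28.
The defendant's absence from the jurisdiction from 2017-12-04 to 2018-02-05 tolled the period for 63 days, extending the deadline to 2018-08-30.
The other events in the timeline have no effect on the limitation period under the stated rules.
The 2018-08-02 filing precedes the 2018-08-30 deadline; the claim is timely.

TIMELY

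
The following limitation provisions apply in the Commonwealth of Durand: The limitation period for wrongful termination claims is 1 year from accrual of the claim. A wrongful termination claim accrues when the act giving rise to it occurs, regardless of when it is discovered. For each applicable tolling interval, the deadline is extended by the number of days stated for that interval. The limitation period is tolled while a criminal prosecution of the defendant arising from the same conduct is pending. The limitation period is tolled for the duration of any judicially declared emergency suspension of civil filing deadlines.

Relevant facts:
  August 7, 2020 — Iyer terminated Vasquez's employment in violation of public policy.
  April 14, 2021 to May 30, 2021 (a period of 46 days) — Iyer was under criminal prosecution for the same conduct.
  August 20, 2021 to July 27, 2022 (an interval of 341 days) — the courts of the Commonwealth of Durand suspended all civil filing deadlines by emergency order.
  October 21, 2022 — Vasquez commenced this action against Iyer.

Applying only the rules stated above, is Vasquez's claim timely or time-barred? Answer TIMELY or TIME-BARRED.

TIME-BARRED

The limitation period began to run on August 7, 2020.
The untolled deadline — 1 year after August 7, 2020 — is August 7, 2021.
The pending criminal prosecution from April 14, 2021 to May 30, 2021 tolled the period for 46 days, extending the deadline to September 22, 2021.
The emergency suspension of filing deadlines from August 20, 2021 to July 27, 2022 tolled the period for 341 days, extending the deadline to August 29, 2022.
Vasquez filed on October 21, 2022, after the August 29, 2022 deadline, so the action is time-barred.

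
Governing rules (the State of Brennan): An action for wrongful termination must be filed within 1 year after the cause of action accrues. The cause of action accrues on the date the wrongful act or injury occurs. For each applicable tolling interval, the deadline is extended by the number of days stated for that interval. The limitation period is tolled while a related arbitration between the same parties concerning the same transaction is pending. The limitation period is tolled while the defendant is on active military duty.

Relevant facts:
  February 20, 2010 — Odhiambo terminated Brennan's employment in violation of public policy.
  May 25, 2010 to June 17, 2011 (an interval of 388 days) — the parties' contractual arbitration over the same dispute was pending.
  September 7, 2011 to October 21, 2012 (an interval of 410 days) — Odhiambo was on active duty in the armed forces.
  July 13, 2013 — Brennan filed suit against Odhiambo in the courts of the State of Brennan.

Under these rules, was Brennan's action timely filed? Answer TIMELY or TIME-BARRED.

TIME-BARRED

The claim accrued on February 20, 2010, when the wrongful act occurred.
Adding the 1 year base period to February 20, 2010 gives a deadline of February 20, 2011, before any tolling.
The pending related arbitration from May 25, 2010 to June 17, 2011 tolled the period for 388 days, extending the deadline to March 14, 2012.
The defendant's active military service from September 7, 2011 to October 21, 2012 tolled the period for 410 days, extending the deadline to April 28, 2013.
Brennan filed on July 13, 2013, after the April 28, 2013 deadline, so the action is time-barred.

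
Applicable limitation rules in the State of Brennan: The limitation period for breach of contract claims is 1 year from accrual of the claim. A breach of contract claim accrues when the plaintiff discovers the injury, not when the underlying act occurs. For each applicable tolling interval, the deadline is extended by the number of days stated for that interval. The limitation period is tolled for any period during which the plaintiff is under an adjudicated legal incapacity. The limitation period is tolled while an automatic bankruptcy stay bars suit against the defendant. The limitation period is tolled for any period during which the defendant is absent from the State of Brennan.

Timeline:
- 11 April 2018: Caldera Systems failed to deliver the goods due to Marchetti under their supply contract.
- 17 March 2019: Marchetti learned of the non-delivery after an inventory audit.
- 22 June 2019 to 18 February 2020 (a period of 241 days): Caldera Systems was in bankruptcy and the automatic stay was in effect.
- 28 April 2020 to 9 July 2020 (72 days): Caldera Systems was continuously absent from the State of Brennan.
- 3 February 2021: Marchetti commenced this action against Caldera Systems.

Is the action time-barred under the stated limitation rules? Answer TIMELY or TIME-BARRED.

TIME-BARRED

The claim did not accrue until Marchetti discovered the injury on 17 March 2019; the 11 April 2018 act date does not start the clock under the stated rule.
The untolled deadline — 1 year after 17 March 2019 — is 17 March 2020.
The period was tolled for 241 days by the automatic bankruptcy stay (22 June 2019 to 18 February 2020), pushing the deadline to 13 November 2020.
The defendant's absence from the jurisdiction from 28 April 2020 to 9 July 2020 tolled the period for 72 days, extending the deadline to 24 January 2021.
Filing on 3 February 2021 missed the 24 January 2021 deadline — the action is time-barred.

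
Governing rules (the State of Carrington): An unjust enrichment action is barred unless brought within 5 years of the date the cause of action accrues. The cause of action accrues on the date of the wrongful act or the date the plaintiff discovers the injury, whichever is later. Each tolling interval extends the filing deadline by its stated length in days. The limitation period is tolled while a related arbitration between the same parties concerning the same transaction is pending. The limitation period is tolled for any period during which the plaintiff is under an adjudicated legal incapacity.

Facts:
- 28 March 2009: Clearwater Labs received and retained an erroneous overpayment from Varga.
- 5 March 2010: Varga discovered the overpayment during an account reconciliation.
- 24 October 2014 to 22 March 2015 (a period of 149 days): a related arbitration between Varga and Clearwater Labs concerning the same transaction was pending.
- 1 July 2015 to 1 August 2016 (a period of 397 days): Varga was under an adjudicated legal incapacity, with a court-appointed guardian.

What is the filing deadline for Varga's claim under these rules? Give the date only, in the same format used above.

Taking the later of the act (28 March 2009) and discovery (5 March 2010), the claim accrued on 5 March 2010.
5 years from 5 March 2010 is 5 March 2015.
The period was tolled for 149 days by the pending related arbitration (24 October 2014 to 22 March 2015), pushing the deadline to 1 August 2015.
Because the plaintiff's legal incapacity ran from 1 July 2015 to 1 August 2016, the deadline is extended by 397 days to 1 September 2016.

1 September 2016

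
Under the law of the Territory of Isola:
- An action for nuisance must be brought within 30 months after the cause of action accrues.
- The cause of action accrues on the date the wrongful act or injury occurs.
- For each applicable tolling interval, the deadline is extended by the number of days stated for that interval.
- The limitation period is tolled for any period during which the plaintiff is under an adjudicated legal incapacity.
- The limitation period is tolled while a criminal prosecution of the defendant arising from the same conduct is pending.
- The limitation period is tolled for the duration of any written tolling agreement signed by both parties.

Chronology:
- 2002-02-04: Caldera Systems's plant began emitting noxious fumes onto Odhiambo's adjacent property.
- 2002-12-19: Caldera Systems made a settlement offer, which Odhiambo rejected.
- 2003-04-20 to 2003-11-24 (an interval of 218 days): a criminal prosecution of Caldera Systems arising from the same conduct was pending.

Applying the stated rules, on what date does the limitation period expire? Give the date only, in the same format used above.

The limitation period began to run on 2002-02-04.
The untolled deadline — 30 months after 2002-02-04 — is 2004-08-04.
The period was tolled for 218 days by the pending criminal prosecution (2003-04-20 to 2003-11-24), pushing the deadline to 2005-03-10.
Nothing else in the chronology tolls or restarts the period.

2005-03-10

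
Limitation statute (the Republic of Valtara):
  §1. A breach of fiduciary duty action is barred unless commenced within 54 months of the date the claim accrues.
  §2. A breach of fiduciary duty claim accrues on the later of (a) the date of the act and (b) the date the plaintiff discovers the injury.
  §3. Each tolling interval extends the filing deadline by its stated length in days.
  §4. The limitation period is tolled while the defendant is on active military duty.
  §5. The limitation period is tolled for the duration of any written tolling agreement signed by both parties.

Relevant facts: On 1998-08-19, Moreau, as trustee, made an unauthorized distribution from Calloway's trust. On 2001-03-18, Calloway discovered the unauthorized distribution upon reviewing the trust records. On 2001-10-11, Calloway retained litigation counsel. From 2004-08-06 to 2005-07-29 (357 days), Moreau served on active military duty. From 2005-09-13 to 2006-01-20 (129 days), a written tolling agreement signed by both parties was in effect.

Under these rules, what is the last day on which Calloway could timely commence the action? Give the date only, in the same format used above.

Taking the later of the act (1998-08-19) and discovery (2001-03-18), the claim accrued on 2001-03-18.
Adding the 54 months base period to 2001-03-18 gives a deadline of 2005-09-18, before any tolling.
The period was tolled for 357 days by the defendant's active military service (2004-08-06 to 2005-07-29), pushing the deadline to 2006-09-10.
The period was tolled for 129 days by the written tolling agreement (2005-09-13 to 2006-01-20), pushing the deadline to 2007-01-17.
None of the other events listed affects the running of the period under the stated rules.

2007-01-17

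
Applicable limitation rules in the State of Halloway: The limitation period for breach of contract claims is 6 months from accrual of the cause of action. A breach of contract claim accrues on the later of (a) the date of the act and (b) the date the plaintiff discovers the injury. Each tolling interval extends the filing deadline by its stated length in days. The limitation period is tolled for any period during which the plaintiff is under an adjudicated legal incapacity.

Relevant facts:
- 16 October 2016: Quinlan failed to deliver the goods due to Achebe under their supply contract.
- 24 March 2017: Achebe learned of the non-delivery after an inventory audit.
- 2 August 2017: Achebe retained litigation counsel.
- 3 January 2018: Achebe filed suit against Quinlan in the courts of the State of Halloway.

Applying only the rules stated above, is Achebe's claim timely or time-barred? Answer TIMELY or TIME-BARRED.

Because discovery on 24 March 2017 post-dates the 16 October 2016 act, accrual under the later-of rule falls on 24 March 2017.
The untolled deadline — 6 months after 24 March 2017 — is 24 September 2017.
The other events in the timeline have no effect on the limitation period under the stated rules.
Achebe filed on 3 January 2018, after the 24 September 2017 deadline, so the action is time-barred.

TIME-BARRED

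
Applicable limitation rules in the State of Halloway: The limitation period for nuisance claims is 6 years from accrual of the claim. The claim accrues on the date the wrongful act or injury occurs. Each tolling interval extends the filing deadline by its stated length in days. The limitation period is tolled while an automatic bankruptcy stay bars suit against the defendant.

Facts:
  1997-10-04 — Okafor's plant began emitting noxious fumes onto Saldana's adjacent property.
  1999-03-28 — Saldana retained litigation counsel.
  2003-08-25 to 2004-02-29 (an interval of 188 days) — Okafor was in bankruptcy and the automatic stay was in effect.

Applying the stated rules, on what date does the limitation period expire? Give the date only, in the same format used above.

The claim accrued on 1997-10-04, when the wrongful act occurred.
Adding the 6 years base period to 1997-10-04 gives a deadline of 2003-10-04, before any tolling.
The period was tolled for 188 days by the automatic bankruptcy stay (2003-08-25 to 2004-02-29), pushing the deadline to 2004-04-09.
None of the other events listed affects the running of the period under the stated rules.

2004-04-09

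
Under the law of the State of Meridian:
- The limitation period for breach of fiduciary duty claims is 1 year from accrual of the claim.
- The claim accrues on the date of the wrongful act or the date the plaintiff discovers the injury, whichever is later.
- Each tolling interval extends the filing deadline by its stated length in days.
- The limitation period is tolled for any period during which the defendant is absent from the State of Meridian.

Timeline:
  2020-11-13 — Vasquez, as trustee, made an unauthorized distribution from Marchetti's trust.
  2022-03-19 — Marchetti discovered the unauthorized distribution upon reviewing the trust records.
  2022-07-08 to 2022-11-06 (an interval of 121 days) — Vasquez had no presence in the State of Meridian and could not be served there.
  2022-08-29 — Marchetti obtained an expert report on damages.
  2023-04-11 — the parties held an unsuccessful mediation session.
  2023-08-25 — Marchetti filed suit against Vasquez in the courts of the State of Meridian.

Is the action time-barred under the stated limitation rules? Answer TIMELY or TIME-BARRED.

Because discovery on 2022-03-19 post-dates the 2020-11-13 act, accrual under the later-of rule falls on 2022-03-19.
1 year from 2022-03-19 is 2023-03-19.
Because the defendant's absence from the jurisdiction ran from 2022-07-08 to 2022-11-06, the deadline is extended by 121 days to 2023-07-18.
The other events in the timeline have no effect on the limitation period under the stated rules.
The 2023-08-25 filing falls after the 2023-07-18 deadline; the claim is time-barred.

TIME-BARRED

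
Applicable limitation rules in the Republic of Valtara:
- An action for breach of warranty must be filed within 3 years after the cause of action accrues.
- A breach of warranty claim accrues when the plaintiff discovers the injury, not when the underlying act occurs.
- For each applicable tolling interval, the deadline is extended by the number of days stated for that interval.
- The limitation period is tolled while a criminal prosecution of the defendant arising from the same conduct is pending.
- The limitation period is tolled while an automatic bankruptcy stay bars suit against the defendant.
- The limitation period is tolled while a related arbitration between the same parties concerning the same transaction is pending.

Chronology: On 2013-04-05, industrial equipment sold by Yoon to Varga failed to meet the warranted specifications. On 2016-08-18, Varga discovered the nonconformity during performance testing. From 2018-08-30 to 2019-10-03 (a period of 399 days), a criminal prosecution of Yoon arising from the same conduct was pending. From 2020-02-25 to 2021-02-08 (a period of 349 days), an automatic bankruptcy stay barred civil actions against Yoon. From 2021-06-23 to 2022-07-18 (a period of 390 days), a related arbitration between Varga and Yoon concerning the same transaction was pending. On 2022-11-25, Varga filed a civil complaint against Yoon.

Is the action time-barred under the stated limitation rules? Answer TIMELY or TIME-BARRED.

TIME-BARRED

The claim did not accrue until Varga discovered the injury on 2016-08-18; the 2013-04-05 act date does not start the clock under the stated rule.
Adding the 3 years base period to 2016-08-18 gives a deadline of 2019-08-18, before any tolling.
The period was tolled for 399 days by the pending criminal prosecution (2018-08-30 to 2019-10-03), pushing the deadline to 2020-09-20.
The automatic bankruptcy stay from 2020-02-25 to 2021-02-08 tolled the period for 349 days, extending the deadline to 2021-09-04.
The period was tolled for 390 days by the pending related arbitration (2021-06-23 to 2022-07-18), pushing the deadline to 2022-09-29.
The 2022-11-25 filing falls after the 2022-09-29 deadline; the claim is time-barred.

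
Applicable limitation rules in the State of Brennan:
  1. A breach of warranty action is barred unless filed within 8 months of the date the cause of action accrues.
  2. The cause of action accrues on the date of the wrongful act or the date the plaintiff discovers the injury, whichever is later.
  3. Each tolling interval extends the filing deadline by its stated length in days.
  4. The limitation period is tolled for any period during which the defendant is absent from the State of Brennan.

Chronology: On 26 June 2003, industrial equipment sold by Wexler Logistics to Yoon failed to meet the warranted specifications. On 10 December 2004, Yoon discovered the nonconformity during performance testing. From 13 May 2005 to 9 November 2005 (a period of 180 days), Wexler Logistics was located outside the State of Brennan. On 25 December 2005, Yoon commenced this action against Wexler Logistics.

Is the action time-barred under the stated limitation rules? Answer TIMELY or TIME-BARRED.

The claim accrued on 10 December 2004 — the later of the 26 June 2003 act and the 10 December 2004 discovery.
8 months from 10 December 2004 is 10 August 2005.
Because the defendant's absence from the jurisdiction ran from 13 May 2005 to 9 November 2005, the deadline is extended by 180 days to 6 February 2006.
Filing on 25 December 2005 beat the 6 February 2006 deadline — the action is timely.

TIMELY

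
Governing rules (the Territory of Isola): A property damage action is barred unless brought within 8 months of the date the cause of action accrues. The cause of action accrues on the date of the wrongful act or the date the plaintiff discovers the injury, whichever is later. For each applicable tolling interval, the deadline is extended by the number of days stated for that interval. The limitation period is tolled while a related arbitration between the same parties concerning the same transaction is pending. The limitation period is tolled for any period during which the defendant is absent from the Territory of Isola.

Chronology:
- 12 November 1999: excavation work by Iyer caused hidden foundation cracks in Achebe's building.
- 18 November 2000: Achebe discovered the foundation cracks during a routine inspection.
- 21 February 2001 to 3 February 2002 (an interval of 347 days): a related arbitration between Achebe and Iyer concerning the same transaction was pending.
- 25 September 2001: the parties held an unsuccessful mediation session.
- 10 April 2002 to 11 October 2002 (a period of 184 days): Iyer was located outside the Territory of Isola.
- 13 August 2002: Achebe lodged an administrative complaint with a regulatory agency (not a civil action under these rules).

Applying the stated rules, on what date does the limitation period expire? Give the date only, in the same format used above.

31 December 2002

The claim accrued on 18 November 2000 — the later of the 12 November 1999 act and the 18 November 2000 discovery.
8 months from 18 November 2000 is 18 July 2001.
The pending related arbitration from 21 February 2001 to 3 February 2002 tolled the period for 347 days, extending the deadline to 30 June 2002.
Because the defendant's absence from the jurisdiction ran from 10 April 2002 to 11 October 2002, the deadline is extended by 184 days to 31 December 2002.
None of the other events listed affects the running of the period under the stated rules.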